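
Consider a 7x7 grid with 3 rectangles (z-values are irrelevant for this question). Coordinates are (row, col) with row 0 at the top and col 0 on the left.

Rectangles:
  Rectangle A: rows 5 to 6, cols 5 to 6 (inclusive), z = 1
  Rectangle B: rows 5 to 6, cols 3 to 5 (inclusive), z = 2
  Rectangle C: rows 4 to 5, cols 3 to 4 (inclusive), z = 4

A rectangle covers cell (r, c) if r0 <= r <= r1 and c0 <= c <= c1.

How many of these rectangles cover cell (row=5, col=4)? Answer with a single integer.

Check cell (5,4):
  A: rows 5-6 cols 5-6 -> outside (col miss)
  B: rows 5-6 cols 3-5 -> covers
  C: rows 4-5 cols 3-4 -> covers
Count covering = 2

Answer: 2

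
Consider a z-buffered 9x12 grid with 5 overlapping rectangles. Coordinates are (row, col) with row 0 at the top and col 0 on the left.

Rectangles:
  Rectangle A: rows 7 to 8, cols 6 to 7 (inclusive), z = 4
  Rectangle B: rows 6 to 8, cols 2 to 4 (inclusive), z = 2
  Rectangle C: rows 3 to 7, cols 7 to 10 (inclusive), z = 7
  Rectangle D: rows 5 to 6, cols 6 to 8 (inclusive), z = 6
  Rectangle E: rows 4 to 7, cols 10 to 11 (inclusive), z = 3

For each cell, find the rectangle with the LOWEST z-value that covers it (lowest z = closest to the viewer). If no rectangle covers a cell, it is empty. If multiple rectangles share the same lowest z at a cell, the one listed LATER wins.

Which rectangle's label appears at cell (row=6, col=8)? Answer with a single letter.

Answer: D

Derivation:
Check cell (6,8):
  A: rows 7-8 cols 6-7 -> outside (row miss)
  B: rows 6-8 cols 2-4 -> outside (col miss)
  C: rows 3-7 cols 7-10 z=7 -> covers; best now C (z=7)
  D: rows 5-6 cols 6-8 z=6 -> covers; best now D (z=6)
  E: rows 4-7 cols 10-11 -> outside (col miss)
Winner: D at z=6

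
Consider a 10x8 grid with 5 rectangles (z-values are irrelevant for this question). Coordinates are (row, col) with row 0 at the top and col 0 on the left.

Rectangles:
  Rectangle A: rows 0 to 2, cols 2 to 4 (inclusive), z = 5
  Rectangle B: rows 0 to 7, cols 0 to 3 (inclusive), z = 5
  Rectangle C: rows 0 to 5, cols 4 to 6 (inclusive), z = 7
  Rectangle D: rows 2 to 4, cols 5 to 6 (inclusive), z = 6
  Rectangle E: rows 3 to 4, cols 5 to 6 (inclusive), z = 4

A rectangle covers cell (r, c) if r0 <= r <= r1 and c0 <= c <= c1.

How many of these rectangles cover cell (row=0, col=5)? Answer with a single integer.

Check cell (0,5):
  A: rows 0-2 cols 2-4 -> outside (col miss)
  B: rows 0-7 cols 0-3 -> outside (col miss)
  C: rows 0-5 cols 4-6 -> covers
  D: rows 2-4 cols 5-6 -> outside (row miss)
  E: rows 3-4 cols 5-6 -> outside (row miss)
Count covering = 1

Answer: 1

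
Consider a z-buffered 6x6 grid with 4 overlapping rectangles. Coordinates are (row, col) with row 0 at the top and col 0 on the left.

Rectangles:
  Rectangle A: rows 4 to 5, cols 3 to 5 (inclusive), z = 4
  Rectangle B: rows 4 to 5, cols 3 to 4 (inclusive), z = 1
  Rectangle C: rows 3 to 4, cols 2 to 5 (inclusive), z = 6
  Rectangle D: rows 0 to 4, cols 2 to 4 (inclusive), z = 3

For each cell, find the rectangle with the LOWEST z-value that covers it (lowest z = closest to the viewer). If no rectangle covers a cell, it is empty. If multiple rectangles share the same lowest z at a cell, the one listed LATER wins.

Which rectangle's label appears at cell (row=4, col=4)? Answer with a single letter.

Answer: B

Derivation:
Check cell (4,4):
  A: rows 4-5 cols 3-5 z=4 -> covers; best now A (z=4)
  B: rows 4-5 cols 3-4 z=1 -> covers; best now B (z=1)
  C: rows 3-4 cols 2-5 z=6 -> covers; best now B (z=1)
  D: rows 0-4 cols 2-4 z=3 -> covers; best now B (z=1)
Winner: B at z=1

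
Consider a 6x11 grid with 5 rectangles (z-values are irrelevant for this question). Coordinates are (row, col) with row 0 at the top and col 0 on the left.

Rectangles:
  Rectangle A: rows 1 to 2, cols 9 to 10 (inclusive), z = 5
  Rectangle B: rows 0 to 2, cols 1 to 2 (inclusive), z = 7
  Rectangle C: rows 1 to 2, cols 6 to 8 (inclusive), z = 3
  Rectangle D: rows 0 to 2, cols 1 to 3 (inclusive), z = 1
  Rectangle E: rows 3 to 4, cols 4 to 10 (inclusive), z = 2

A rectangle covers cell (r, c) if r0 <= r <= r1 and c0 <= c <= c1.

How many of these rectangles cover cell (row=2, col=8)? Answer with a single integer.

Answer: 1

Derivation:
Check cell (2,8):
  A: rows 1-2 cols 9-10 -> outside (col miss)
  B: rows 0-2 cols 1-2 -> outside (col miss)
  C: rows 1-2 cols 6-8 -> covers
  D: rows 0-2 cols 1-3 -> outside (col miss)
  E: rows 3-4 cols 4-10 -> outside (row miss)
Count covering = 1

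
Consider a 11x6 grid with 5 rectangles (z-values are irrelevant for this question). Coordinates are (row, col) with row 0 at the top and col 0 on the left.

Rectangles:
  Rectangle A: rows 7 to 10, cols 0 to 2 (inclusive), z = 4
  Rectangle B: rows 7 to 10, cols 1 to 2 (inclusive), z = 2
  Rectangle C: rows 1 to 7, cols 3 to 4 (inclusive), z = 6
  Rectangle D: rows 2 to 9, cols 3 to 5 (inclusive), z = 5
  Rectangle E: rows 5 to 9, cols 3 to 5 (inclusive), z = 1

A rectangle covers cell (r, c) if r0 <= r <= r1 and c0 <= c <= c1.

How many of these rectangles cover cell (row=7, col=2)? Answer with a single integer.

Check cell (7,2):
  A: rows 7-10 cols 0-2 -> covers
  B: rows 7-10 cols 1-2 -> covers
  C: rows 1-7 cols 3-4 -> outside (col miss)
  D: rows 2-9 cols 3-5 -> outside (col miss)
  E: rows 5-9 cols 3-5 -> outside (col miss)
Count covering = 2

Answer: 2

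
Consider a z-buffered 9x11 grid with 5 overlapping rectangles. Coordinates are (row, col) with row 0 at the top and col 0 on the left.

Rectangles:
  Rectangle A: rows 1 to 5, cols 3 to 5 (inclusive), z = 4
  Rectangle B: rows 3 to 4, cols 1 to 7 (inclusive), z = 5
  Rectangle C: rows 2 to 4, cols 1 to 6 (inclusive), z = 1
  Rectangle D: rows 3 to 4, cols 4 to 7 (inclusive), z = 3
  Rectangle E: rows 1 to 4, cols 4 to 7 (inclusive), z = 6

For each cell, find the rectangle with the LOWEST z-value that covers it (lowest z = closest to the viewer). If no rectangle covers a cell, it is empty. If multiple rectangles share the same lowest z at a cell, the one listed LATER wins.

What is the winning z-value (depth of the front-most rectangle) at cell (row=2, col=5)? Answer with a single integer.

Answer: 1

Derivation:
Check cell (2,5):
  A: rows 1-5 cols 3-5 z=4 -> covers; best now A (z=4)
  B: rows 3-4 cols 1-7 -> outside (row miss)
  C: rows 2-4 cols 1-6 z=1 -> covers; best now C (z=1)
  D: rows 3-4 cols 4-7 -> outside (row miss)
  E: rows 1-4 cols 4-7 z=6 -> covers; best now C (z=1)
Winner: C at z=1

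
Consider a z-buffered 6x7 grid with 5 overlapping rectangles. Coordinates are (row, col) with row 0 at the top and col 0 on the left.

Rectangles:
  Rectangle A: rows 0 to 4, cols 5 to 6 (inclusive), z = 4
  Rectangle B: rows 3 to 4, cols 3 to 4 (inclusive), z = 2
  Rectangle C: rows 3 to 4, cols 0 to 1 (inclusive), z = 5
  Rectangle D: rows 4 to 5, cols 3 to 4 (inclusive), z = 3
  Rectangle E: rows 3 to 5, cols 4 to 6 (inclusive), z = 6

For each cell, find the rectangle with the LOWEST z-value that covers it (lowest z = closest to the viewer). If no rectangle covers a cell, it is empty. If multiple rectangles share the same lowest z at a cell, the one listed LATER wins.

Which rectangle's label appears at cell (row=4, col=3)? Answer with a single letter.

Check cell (4,3):
  A: rows 0-4 cols 5-6 -> outside (col miss)
  B: rows 3-4 cols 3-4 z=2 -> covers; best now B (z=2)
  C: rows 3-4 cols 0-1 -> outside (col miss)
  D: rows 4-5 cols 3-4 z=3 -> covers; best now B (z=2)
  E: rows 3-5 cols 4-6 -> outside (col miss)
Winner: B at z=2

Answer: B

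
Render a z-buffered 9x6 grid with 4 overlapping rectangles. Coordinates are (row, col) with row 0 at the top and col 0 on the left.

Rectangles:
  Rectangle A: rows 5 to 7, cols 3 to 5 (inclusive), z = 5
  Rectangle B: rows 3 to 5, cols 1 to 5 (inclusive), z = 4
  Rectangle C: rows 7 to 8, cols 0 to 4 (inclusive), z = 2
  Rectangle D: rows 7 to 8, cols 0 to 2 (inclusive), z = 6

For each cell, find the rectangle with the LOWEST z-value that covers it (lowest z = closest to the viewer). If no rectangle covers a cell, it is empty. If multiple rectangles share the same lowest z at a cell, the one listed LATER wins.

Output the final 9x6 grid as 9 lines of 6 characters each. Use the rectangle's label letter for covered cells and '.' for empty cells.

......
......
......
.BBBBB
.BBBBB
.BBBBB
...AAA
CCCCCA
CCCCC.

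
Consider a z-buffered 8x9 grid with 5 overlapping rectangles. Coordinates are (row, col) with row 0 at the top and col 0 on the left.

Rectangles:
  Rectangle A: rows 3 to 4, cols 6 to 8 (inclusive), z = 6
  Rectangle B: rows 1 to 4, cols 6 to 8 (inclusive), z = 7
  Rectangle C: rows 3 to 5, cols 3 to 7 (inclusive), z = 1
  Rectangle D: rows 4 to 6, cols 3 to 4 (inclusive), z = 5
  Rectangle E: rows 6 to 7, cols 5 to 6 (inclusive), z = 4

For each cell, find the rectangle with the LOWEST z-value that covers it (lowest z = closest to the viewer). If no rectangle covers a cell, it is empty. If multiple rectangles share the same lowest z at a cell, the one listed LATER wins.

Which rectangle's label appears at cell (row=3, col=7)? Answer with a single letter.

Answer: C

Derivation:
Check cell (3,7):
  A: rows 3-4 cols 6-8 z=6 -> covers; best now A (z=6)
  B: rows 1-4 cols 6-8 z=7 -> covers; best now A (z=6)
  C: rows 3-5 cols 3-7 z=1 -> covers; best now C (z=1)
  D: rows 4-6 cols 3-4 -> outside (row miss)
  E: rows 6-7 cols 5-6 -> outside (row miss)
Winner: C at z=1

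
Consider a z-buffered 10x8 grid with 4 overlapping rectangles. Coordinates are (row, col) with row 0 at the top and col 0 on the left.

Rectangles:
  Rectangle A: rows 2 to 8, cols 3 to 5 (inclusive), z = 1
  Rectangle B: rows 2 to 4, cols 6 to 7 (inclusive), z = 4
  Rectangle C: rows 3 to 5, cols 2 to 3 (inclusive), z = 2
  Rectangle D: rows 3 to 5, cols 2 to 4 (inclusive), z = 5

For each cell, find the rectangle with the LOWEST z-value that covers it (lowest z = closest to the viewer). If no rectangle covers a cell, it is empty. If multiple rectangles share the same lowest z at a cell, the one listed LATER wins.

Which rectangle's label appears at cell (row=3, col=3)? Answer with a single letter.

Answer: A

Derivation:
Check cell (3,3):
  A: rows 2-8 cols 3-5 z=1 -> covers; best now A (z=1)
  B: rows 2-4 cols 6-7 -> outside (col miss)
  C: rows 3-5 cols 2-3 z=2 -> covers; best now A (z=1)
  D: rows 3-5 cols 2-4 z=5 -> covers; best now A (z=1)
Winner: A at z=1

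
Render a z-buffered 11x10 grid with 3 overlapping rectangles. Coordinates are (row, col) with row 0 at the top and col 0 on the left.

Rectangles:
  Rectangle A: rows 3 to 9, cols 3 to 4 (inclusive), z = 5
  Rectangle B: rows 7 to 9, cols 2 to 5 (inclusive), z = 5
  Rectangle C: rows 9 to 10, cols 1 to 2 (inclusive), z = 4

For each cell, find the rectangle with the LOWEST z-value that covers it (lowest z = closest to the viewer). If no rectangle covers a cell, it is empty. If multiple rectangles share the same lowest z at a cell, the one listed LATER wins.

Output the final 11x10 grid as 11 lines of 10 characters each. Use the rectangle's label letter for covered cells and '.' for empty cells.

..........
..........
..........
...AA.....
...AA.....
...AA.....
...AA.....
..BBBB....
..BBBB....
.CCBBB....
.CC.......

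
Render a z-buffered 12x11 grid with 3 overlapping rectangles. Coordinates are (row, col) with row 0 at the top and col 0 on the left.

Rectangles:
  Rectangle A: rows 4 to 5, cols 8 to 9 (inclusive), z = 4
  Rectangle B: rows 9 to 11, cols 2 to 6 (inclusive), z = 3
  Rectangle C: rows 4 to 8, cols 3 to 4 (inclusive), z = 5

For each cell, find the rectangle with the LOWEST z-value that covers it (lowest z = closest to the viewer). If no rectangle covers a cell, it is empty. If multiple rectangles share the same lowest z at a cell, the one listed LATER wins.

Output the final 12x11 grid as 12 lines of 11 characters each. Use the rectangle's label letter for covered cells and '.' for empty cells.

...........
...........
...........
...........
...CC...AA.
...CC...AA.
...CC......
...CC......
...CC......
..BBBBB....
..BBBBB....
..BBBBB....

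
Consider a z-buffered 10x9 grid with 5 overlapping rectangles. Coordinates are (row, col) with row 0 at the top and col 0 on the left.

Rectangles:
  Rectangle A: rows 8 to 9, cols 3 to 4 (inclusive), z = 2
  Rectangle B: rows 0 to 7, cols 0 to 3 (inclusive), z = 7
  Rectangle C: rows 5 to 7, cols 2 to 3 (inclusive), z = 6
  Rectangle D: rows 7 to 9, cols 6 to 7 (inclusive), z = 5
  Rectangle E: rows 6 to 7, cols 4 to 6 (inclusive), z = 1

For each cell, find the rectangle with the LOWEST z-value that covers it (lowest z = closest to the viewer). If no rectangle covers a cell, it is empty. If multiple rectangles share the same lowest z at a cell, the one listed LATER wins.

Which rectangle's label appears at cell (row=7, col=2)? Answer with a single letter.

Answer: C

Derivation:
Check cell (7,2):
  A: rows 8-9 cols 3-4 -> outside (row miss)
  B: rows 0-7 cols 0-3 z=7 -> covers; best now B (z=7)
  C: rows 5-7 cols 2-3 z=6 -> covers; best now C (z=6)
  D: rows 7-9 cols 6-7 -> outside (col miss)
  E: rows 6-7 cols 4-6 -> outside (col miss)
Winner: C at z=6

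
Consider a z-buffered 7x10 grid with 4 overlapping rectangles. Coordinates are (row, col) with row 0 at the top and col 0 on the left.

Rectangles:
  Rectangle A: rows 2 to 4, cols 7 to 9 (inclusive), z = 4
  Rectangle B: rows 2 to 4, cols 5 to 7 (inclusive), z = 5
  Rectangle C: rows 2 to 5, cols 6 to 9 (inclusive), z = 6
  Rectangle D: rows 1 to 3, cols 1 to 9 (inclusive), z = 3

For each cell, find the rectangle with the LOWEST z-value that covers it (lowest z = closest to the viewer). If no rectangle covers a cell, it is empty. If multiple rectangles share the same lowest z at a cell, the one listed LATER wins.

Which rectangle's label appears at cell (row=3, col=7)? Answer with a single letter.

Check cell (3,7):
  A: rows 2-4 cols 7-9 z=4 -> covers; best now A (z=4)
  B: rows 2-4 cols 5-7 z=5 -> covers; best now A (z=4)
  C: rows 2-5 cols 6-9 z=6 -> covers; best now A (z=4)
  D: rows 1-3 cols 1-9 z=3 -> covers; best now D (z=3)
Winner: D at z=3

Answer: D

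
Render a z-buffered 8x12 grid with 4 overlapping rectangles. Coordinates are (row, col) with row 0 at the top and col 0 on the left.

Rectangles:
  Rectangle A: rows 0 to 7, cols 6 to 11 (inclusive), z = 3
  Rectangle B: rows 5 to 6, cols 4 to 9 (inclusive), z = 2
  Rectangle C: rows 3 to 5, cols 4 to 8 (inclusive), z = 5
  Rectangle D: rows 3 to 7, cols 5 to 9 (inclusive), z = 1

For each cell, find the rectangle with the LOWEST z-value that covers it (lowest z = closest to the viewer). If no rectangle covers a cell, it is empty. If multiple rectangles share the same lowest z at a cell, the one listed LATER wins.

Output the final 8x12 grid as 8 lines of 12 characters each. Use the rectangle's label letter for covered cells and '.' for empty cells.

......AAAAAA
......AAAAAA
......AAAAAA
....CDDDDDAA
....CDDDDDAA
....BDDDDDAA
....BDDDDDAA
.....DDDDDAA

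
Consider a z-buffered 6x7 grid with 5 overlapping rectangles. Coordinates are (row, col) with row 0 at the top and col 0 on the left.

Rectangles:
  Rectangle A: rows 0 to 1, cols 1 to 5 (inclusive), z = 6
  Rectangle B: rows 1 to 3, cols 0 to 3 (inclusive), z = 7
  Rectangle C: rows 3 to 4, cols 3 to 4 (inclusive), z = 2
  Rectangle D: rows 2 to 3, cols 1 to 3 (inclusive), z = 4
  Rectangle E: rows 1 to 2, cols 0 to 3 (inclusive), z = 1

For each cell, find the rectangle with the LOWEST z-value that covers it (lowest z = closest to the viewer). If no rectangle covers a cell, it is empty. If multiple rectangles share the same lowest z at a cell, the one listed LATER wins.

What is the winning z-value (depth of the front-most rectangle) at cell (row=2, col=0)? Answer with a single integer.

Check cell (2,0):
  A: rows 0-1 cols 1-5 -> outside (row miss)
  B: rows 1-3 cols 0-3 z=7 -> covers; best now B (z=7)
  C: rows 3-4 cols 3-4 -> outside (row miss)
  D: rows 2-3 cols 1-3 -> outside (col miss)
  E: rows 1-2 cols 0-3 z=1 -> covers; best now E (z=1)
Winner: E at z=1

Answer: 1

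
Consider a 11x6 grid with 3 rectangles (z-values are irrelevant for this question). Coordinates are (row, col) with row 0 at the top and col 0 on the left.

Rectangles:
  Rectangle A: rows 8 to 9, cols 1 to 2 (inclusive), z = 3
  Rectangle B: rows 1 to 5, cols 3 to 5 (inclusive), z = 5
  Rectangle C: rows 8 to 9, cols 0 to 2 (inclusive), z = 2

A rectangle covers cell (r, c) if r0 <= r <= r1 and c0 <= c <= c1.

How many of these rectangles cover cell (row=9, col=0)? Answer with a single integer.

Answer: 1

Derivation:
Check cell (9,0):
  A: rows 8-9 cols 1-2 -> outside (col miss)
  B: rows 1-5 cols 3-5 -> outside (row miss)
  C: rows 8-9 cols 0-2 -> covers
Count covering = 1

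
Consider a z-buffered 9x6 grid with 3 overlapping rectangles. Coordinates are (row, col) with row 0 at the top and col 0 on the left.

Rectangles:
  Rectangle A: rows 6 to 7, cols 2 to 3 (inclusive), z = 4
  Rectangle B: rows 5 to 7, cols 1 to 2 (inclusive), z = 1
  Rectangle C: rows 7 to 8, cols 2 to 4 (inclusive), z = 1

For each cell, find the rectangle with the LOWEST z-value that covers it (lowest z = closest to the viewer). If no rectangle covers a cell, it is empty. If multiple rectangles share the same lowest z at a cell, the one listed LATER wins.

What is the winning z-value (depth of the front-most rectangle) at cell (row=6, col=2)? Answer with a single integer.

Check cell (6,2):
  A: rows 6-7 cols 2-3 z=4 -> covers; best now A (z=4)
  B: rows 5-7 cols 1-2 z=1 -> covers; best now B (z=1)
  C: rows 7-8 cols 2-4 -> outside (row miss)
Winner: B at z=1

Answer: 1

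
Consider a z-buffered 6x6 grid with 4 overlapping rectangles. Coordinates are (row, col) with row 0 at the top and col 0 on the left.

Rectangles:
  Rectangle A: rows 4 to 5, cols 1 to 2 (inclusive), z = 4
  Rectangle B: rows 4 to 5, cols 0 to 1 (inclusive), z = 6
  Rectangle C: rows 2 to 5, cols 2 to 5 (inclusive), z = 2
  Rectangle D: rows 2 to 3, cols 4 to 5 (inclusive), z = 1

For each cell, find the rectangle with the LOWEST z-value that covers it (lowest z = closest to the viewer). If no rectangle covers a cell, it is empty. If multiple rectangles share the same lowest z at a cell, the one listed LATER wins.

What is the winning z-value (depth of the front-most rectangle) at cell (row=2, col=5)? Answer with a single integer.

Check cell (2,5):
  A: rows 4-5 cols 1-2 -> outside (row miss)
  B: rows 4-5 cols 0-1 -> outside (row miss)
  C: rows 2-5 cols 2-5 z=2 -> covers; best now C (z=2)
  D: rows 2-3 cols 4-5 z=1 -> covers; best now D (z=1)
Winner: D at z=1

Answer: 1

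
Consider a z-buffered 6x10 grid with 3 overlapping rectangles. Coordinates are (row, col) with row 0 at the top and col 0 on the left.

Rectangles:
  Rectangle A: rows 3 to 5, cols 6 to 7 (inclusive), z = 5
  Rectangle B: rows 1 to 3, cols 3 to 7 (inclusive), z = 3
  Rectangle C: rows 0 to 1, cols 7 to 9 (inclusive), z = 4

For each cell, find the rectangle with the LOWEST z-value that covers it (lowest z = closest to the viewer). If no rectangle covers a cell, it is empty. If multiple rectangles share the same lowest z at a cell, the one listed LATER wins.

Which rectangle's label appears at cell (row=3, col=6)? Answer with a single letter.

Check cell (3,6):
  A: rows 3-5 cols 6-7 z=5 -> covers; best now A (z=5)
  B: rows 1-3 cols 3-7 z=3 -> covers; best now B (z=3)
  C: rows 0-1 cols 7-9 -> outside (row miss)
Winner: B at z=3

Answer: B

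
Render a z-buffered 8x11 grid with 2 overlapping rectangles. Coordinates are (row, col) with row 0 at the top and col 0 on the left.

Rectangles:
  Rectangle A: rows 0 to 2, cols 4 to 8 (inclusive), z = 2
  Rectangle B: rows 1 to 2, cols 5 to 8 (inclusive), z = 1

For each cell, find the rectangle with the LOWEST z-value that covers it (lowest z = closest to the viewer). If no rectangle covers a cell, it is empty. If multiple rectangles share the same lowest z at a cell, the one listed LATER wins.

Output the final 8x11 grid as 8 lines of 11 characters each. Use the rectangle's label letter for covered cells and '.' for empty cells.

....AAAAA..
....ABBBB..
....ABBBB..
...........
...........
...........
...........
...........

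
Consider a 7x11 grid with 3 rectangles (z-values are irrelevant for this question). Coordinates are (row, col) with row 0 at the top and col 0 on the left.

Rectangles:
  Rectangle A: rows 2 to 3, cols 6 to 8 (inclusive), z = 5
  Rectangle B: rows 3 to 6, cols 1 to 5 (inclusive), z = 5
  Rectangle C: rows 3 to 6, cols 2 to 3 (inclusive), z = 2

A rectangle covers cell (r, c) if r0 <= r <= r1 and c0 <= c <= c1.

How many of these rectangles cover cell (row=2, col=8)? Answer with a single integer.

Answer: 1

Derivation:
Check cell (2,8):
  A: rows 2-3 cols 6-8 -> covers
  B: rows 3-6 cols 1-5 -> outside (row miss)
  C: rows 3-6 cols 2-3 -> outside (row miss)
Count covering = 1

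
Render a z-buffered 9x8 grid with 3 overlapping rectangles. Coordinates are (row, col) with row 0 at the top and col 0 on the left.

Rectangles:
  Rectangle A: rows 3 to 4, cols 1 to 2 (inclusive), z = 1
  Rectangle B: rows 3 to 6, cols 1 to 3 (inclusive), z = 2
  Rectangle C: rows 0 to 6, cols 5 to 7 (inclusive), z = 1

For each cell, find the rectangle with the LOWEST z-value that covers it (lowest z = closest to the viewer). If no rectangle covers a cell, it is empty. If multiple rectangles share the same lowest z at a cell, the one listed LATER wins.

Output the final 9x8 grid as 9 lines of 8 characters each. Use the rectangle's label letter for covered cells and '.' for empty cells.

.....CCC
.....CCC
.....CCC
.AAB.CCC
.AAB.CCC
.BBB.CCC
.BBB.CCC
........
........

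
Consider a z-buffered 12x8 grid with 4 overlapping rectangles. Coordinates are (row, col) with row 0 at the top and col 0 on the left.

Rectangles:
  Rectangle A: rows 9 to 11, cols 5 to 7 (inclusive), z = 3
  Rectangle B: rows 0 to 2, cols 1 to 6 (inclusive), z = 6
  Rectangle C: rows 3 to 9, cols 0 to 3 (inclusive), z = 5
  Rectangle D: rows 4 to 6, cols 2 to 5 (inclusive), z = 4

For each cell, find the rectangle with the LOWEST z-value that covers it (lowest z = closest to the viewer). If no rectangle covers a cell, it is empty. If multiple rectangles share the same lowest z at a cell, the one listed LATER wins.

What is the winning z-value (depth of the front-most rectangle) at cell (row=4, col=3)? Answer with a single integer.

Check cell (4,3):
  A: rows 9-11 cols 5-7 -> outside (row miss)
  B: rows 0-2 cols 1-6 -> outside (row miss)
  C: rows 3-9 cols 0-3 z=5 -> covers; best now C (z=5)
  D: rows 4-6 cols 2-5 z=4 -> covers; best now D (z=4)
Winner: D at z=4

Answer: 4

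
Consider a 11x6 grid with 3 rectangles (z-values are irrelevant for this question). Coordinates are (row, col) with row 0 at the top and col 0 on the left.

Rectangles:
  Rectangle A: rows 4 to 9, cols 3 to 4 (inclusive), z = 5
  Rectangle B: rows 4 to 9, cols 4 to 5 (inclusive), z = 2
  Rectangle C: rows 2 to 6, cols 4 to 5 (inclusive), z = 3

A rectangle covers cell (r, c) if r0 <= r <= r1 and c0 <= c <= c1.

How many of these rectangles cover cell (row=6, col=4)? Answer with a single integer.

Check cell (6,4):
  A: rows 4-9 cols 3-4 -> covers
  B: rows 4-9 cols 4-5 -> covers
  C: rows 2-6 cols 4-5 -> covers
Count covering = 3

Answer: 3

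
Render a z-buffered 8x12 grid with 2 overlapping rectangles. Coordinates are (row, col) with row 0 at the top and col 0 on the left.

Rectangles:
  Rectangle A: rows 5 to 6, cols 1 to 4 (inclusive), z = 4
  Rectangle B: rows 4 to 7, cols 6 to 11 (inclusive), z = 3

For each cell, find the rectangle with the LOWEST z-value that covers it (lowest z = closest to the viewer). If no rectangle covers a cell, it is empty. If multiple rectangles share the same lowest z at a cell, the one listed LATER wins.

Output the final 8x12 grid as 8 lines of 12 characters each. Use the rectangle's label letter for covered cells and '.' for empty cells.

............
............
............
............
......BBBBBB
.AAAA.BBBBBB
.AAAA.BBBBBB
......BBBBBB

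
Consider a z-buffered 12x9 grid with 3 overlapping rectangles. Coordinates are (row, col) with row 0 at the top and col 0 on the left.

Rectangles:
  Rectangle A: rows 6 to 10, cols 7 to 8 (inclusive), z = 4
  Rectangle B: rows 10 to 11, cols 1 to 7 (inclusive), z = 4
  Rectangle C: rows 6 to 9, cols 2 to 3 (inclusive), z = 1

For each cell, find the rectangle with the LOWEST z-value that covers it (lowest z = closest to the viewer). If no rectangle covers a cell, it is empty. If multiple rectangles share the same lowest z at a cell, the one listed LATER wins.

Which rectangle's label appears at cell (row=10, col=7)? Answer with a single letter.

Answer: B

Derivation:
Check cell (10,7):
  A: rows 6-10 cols 7-8 z=4 -> covers; best now A (z=4)
  B: rows 10-11 cols 1-7 z=4 -> covers; best now B (z=4)
  C: rows 6-9 cols 2-3 -> outside (row miss)
Winner: B at z=4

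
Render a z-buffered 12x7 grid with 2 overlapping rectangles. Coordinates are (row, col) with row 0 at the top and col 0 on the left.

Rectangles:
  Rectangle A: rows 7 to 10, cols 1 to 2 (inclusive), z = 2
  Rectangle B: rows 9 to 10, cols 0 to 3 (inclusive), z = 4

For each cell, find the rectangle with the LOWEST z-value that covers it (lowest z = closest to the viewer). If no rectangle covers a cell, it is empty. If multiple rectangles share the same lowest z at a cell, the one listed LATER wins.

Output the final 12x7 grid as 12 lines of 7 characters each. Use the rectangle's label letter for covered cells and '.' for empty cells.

.......
.......
.......
.......
.......
.......
.......
.AA....
.AA....
BAAB...
BAAB...
.......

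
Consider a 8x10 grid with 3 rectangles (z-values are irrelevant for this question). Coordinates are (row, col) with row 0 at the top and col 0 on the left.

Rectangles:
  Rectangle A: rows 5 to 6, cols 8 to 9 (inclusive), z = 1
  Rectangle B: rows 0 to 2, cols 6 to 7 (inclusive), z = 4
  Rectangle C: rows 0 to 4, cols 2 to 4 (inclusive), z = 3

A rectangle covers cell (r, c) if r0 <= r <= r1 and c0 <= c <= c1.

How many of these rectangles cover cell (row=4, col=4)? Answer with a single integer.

Check cell (4,4):
  A: rows 5-6 cols 8-9 -> outside (row miss)
  B: rows 0-2 cols 6-7 -> outside (row miss)
  C: rows 0-4 cols 2-4 -> covers
Count covering = 1

Answer: 1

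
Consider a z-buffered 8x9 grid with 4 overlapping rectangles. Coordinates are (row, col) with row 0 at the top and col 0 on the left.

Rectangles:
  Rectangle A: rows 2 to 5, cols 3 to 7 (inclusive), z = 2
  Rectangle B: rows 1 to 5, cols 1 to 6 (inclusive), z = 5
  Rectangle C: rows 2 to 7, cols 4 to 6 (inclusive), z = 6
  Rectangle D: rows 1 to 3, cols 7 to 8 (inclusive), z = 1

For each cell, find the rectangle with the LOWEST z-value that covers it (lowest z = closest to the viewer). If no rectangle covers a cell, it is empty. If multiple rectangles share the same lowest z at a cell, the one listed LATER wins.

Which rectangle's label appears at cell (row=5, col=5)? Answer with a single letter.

Check cell (5,5):
  A: rows 2-5 cols 3-7 z=2 -> covers; best now A (z=2)
  B: rows 1-5 cols 1-6 z=5 -> covers; best now A (z=2)
  C: rows 2-7 cols 4-6 z=6 -> covers; best now A (z=2)
  D: rows 1-3 cols 7-8 -> outside (row miss)
Winner: A at z=2

Answer: A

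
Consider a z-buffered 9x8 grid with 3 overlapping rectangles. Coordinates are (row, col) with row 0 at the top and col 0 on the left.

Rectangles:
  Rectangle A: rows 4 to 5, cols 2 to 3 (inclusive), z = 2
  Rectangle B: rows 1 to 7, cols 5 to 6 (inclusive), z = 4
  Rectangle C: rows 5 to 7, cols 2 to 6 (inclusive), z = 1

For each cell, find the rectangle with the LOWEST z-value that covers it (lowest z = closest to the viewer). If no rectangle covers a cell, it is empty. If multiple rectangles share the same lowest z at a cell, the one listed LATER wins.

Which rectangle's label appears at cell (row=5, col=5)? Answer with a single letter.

Answer: C

Derivation:
Check cell (5,5):
  A: rows 4-5 cols 2-3 -> outside (col miss)
  B: rows 1-7 cols 5-6 z=4 -> covers; best now B (z=4)
  C: rows 5-7 cols 2-6 z=1 -> covers; best now C (z=1)
Winner: C at z=1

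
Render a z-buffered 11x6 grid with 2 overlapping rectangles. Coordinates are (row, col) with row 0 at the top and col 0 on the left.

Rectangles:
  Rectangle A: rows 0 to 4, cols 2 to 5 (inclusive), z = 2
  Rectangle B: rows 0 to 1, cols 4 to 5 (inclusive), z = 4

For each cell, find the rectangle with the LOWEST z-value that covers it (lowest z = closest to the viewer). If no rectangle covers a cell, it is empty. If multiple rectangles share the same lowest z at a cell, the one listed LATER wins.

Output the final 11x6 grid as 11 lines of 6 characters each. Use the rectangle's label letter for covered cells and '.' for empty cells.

..AAAA
..AAAA
..AAAA
..AAAA
..AAAA
......
......
......
......
......
......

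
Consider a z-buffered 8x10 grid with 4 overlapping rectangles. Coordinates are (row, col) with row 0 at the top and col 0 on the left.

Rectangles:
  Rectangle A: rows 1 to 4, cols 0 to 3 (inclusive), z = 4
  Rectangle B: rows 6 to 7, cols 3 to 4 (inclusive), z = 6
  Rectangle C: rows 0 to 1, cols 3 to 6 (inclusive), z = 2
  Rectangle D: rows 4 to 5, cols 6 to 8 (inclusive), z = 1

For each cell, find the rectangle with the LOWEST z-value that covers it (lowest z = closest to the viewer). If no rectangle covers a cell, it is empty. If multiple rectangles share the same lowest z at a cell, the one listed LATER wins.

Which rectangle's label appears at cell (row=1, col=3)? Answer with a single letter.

Check cell (1,3):
  A: rows 1-4 cols 0-3 z=4 -> covers; best now A (z=4)
  B: rows 6-7 cols 3-4 -> outside (row miss)
  C: rows 0-1 cols 3-6 z=2 -> covers; best now C (z=2)
  D: rows 4-5 cols 6-8 -> outside (row miss)
Winner: C at z=2

Answer: C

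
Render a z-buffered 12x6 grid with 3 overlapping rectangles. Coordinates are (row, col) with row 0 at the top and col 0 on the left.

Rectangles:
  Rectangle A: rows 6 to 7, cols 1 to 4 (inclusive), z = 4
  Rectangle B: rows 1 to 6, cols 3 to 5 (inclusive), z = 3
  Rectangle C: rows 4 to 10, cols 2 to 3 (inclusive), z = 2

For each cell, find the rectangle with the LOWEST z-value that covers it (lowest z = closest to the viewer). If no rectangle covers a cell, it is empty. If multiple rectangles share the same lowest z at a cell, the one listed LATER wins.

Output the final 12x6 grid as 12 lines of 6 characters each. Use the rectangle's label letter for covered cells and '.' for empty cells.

......
...BBB
...BBB
...BBB
..CCBB
..CCBB
.ACCBB
.ACCA.
..CC..
..CC..
..CC..
......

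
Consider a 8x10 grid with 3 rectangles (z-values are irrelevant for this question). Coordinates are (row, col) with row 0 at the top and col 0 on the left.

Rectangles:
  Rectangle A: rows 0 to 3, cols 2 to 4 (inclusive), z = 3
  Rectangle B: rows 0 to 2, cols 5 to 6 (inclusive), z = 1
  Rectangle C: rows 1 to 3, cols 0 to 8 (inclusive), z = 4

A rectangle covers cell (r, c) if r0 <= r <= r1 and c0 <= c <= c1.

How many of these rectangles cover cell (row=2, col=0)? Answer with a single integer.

Answer: 1

Derivation:
Check cell (2,0):
  A: rows 0-3 cols 2-4 -> outside (col miss)
  B: rows 0-2 cols 5-6 -> outside (col miss)
  C: rows 1-3 cols 0-8 -> covers
Count covering = 1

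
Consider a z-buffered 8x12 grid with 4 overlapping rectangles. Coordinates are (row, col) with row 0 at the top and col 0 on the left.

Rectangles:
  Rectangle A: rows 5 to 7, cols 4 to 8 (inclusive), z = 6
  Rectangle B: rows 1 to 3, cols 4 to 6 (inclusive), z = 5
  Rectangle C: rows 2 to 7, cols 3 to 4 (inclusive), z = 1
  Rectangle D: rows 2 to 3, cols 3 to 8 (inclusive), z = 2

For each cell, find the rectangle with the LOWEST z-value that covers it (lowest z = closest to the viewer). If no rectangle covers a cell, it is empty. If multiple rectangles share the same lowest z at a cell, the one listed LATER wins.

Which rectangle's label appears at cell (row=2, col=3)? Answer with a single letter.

Answer: C

Derivation:
Check cell (2,3):
  A: rows 5-7 cols 4-8 -> outside (row miss)
  B: rows 1-3 cols 4-6 -> outside (col miss)
  C: rows 2-7 cols 3-4 z=1 -> covers; best now C (z=1)
  D: rows 2-3 cols 3-8 z=2 -> covers; best now C (z=1)
Winner: C at z=1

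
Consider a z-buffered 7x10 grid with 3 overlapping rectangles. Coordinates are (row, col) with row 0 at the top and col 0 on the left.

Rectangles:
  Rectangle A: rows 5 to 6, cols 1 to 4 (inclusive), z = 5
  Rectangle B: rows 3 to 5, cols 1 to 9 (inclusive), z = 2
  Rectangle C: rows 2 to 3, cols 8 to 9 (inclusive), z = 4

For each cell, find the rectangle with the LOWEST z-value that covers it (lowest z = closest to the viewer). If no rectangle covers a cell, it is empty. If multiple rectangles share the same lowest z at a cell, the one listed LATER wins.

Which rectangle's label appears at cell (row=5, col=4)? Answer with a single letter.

Check cell (5,4):
  A: rows 5-6 cols 1-4 z=5 -> covers; best now A (z=5)
  B: rows 3-5 cols 1-9 z=2 -> covers; best now B (z=2)
  C: rows 2-3 cols 8-9 -> outside (row miss)
Winner: B at z=2

Answer: B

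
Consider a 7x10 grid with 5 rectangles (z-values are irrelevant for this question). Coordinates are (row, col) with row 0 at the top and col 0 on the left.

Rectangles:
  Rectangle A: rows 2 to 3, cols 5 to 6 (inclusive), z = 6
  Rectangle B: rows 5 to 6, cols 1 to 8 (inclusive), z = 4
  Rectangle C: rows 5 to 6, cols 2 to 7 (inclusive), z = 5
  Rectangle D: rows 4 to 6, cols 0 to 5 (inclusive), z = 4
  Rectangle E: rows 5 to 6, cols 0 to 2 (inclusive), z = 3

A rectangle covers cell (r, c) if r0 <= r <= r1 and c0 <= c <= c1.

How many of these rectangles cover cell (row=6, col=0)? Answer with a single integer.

Check cell (6,0):
  A: rows 2-3 cols 5-6 -> outside (row miss)
  B: rows 5-6 cols 1-8 -> outside (col miss)
  C: rows 5-6 cols 2-7 -> outside (col miss)
  D: rows 4-6 cols 0-5 -> covers
  E: rows 5-6 cols 0-2 -> covers
Count covering = 2

Answer: 2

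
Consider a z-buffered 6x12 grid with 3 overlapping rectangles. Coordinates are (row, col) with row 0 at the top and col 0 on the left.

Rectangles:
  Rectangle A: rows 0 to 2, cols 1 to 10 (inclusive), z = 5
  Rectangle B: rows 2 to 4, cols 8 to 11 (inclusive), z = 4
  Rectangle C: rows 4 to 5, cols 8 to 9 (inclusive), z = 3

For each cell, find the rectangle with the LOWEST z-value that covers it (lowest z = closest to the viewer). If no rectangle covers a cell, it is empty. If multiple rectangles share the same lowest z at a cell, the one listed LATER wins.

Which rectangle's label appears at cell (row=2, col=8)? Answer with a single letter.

Answer: B

Derivation:
Check cell (2,8):
  A: rows 0-2 cols 1-10 z=5 -> covers; best now A (z=5)
  B: rows 2-4 cols 8-11 z=4 -> covers; best now B (z=4)
  C: rows 4-5 cols 8-9 -> outside (row miss)
Winner: B at z=4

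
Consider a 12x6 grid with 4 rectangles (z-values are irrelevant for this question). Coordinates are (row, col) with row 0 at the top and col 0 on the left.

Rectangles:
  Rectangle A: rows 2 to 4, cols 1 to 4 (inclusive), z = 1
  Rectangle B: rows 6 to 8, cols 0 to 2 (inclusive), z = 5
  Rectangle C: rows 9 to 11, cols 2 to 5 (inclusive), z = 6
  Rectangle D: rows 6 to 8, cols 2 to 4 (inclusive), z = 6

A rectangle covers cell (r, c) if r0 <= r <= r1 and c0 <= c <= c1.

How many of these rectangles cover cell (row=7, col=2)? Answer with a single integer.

Answer: 2

Derivation:
Check cell (7,2):
  A: rows 2-4 cols 1-4 -> outside (row miss)
  B: rows 6-8 cols 0-2 -> covers
  C: rows 9-11 cols 2-5 -> outside (row miss)
  D: rows 6-8 cols 2-4 -> covers
Count covering = 2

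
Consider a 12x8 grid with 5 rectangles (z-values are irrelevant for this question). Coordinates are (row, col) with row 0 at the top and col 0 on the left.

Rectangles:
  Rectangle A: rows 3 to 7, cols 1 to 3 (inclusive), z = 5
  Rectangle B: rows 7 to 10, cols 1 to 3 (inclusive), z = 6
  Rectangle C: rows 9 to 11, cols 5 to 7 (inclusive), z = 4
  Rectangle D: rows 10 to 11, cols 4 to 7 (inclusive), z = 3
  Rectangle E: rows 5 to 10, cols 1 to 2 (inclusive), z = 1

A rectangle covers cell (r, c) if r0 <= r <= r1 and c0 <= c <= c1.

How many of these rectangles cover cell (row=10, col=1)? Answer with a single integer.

Check cell (10,1):
  A: rows 3-7 cols 1-3 -> outside (row miss)
  B: rows 7-10 cols 1-3 -> covers
  C: rows 9-11 cols 5-7 -> outside (col miss)
  D: rows 10-11 cols 4-7 -> outside (col miss)
  E: rows 5-10 cols 1-2 -> covers
Count covering = 2

Answer: 2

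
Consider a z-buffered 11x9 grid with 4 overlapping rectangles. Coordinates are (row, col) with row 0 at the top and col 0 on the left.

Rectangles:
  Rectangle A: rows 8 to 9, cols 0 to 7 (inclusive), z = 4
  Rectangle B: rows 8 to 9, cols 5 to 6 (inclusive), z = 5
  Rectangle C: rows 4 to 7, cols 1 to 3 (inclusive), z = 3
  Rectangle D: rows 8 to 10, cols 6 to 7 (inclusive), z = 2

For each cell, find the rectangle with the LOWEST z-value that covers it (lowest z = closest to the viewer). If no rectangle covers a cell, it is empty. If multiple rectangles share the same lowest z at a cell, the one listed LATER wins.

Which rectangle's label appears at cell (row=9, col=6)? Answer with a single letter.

Check cell (9,6):
  A: rows 8-9 cols 0-7 z=4 -> covers; best now A (z=4)
  B: rows 8-9 cols 5-6 z=5 -> covers; best now A (z=4)
  C: rows 4-7 cols 1-3 -> outside (row miss)
  D: rows 8-10 cols 6-7 z=2 -> covers; best now D (z=2)
Winner: D at z=2

Answer: D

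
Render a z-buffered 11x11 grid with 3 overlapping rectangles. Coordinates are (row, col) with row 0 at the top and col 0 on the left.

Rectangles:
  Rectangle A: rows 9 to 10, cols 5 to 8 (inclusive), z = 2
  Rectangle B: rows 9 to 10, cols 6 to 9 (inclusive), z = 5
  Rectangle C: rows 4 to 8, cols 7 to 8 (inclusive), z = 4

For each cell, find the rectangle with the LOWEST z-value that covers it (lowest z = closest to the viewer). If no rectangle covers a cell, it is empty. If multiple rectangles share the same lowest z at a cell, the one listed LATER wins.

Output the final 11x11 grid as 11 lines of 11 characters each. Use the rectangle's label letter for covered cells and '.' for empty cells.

...........
...........
...........
...........
.......CC..
.......CC..
.......CC..
.......CC..
.......CC..
.....AAAAB.
.....AAAAB.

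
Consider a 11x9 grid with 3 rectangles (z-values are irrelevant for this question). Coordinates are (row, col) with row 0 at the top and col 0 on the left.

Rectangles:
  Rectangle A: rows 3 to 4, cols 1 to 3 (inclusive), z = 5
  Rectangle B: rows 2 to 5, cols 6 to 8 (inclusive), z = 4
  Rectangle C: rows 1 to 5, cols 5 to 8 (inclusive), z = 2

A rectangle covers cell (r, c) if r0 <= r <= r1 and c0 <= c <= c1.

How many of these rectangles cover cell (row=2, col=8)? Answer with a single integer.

Check cell (2,8):
  A: rows 3-4 cols 1-3 -> outside (row miss)
  B: rows 2-5 cols 6-8 -> covers
  C: rows 1-5 cols 5-8 -> covers
Count covering = 2

Answer: 2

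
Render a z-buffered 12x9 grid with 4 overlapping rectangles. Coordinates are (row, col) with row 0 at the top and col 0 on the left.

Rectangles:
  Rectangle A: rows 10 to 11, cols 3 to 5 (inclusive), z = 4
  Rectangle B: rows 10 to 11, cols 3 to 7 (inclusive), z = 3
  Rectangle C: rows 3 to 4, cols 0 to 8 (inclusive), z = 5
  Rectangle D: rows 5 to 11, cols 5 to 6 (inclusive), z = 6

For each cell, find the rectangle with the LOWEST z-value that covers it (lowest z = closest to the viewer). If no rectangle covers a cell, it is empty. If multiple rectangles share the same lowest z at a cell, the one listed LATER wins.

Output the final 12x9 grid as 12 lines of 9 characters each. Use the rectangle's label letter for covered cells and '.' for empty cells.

.........
.........
.........
CCCCCCCCC
CCCCCCCCC
.....DD..
.....DD..
.....DD..
.....DD..
.....DD..
...BBBBB.
...BBBBB.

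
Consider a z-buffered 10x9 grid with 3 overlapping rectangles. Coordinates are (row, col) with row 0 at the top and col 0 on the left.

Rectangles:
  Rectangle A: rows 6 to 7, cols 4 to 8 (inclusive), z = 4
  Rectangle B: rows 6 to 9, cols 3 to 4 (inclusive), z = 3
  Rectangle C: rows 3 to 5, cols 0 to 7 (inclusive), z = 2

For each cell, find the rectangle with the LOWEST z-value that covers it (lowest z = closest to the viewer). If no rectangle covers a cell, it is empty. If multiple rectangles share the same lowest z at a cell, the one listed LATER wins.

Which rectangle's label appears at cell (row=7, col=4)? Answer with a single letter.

Check cell (7,4):
  A: rows 6-7 cols 4-8 z=4 -> covers; best now A (z=4)
  B: rows 6-9 cols 3-4 z=3 -> covers; best now B (z=3)
  C: rows 3-5 cols 0-7 -> outside (row miss)
Winner: B at z=3

Answer: B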